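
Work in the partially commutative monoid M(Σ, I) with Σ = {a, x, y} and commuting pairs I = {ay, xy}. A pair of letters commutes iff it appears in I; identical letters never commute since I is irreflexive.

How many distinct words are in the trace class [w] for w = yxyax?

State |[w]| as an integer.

piece 0:y — minimal
piece 1:x — minimal
piece 2:y rests on {0:y}
piece 3:a rests on {1:x}
piece 4:x rests on {3:a}
minimal pieces: {0:y, 1:x}
ways to finish when only these pieces remain (= sum over removing one remaining piece with nothing left below it):
  1 left: {2}→1  {4}→1
  2 left: {0,2}→1  {2,4}→2  {3,4}→1
  3 left: {0,2,4}→3  {1,3,4}→1  {2,3,4}→3
  placing 0:y first → 4 extensions
  placing 1:x first → 6 extensions
total linear extensions = 10

10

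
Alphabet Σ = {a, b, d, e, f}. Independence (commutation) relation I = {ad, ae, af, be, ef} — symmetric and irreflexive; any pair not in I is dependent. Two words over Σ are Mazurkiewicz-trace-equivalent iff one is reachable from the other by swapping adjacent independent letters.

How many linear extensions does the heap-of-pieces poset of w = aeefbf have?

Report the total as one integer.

drop 0:a onto floor
drop 1:e onto floor
drop 2:e onto {1:e}
drop 3:f onto floor
drop 4:b onto {0:a, 3:f}
drop 5:f onto {4:b}
ground layer = {0:a, 1:e, 3:f}
drop-orders for the pieces not yet dropped (sum over which currently-grounded one goes next):
  1 to go: {2} 1  {5} 1
  2 to go: {1,2} 1  {2,5} 2  {4,5} 1
  3 to go: {0,4,5} 1  {1,2,5} 3  {2,4,5} 3  {3,4,5} 1
  4 to go: {0,2,4,5} 4  {0,3,4,5} 2  {1,2,4,5} 6  {2,3,4,5} 4
  if 0:a drops first: 10 orders
  if 1:e drops first: 10 orders
  if 3:f drops first: 10 orders
heap linearizations: 30

30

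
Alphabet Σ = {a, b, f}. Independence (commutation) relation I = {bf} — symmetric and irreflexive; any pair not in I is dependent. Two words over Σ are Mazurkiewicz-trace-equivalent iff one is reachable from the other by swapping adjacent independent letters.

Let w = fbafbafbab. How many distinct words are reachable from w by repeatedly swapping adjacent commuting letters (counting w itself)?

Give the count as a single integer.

#0=f has no predecessor
#1=b has no predecessor
#2=a depends on [0:f, 1:b]
#3=f depends on [2:a]
#4=b depends on [2:a]
#5=a depends on [3:f, 4:b]
#6=f depends on [5:a]
#7=b depends on [5:a]
#8=a depends on [6:f, 7:b]
#9=b depends on [8:a]
sources: [0:f, 1:b]
N(rest) = Σ N(rest − s) over sources s of rest; N(one piece) = 1:
  size 1 → [9]=1
  size 2 → [8,9]=1
  size 3 → [6,8,9]=1  [7,8,9]=1
  size 4 → [6,7,8,9]=2
  size 5 → [5,6,7,8,9]=2
  size 6 → [3,5,6,7,8,9]=2  [4,5,6,7,8,9]=2
  size 7 → [3,4,5,6,7,8,9]=4
  size 8 → [2,3,4,5,6,7,8,9]=4
  first=0(f) contributes 4
  first=1(b) contributes 4
|[w]| = 8

8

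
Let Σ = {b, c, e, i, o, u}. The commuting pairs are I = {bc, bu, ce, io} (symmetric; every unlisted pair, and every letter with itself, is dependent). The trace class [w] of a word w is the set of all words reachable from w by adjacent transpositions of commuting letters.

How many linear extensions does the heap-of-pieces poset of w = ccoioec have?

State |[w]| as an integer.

drop 0:c onto floor
drop 1:c onto {0:c}
drop 2:o onto {1:c}
drop 3:i onto {1:c}
drop 4:o onto {2:o}
drop 5:e onto {3:i, 4:o}
drop 6:c onto {3:i, 4:o}
ground layer = {0:c}
drop-orders for the pieces not yet dropped (sum over which currently-grounded one goes next):
  1 to go: {5} 1  {6} 1
  2 to go: {5,6} 2
  3 to go: {3,5,6} 2  {4,5,6} 2
  4 to go: {2,4,5,6} 2  {3,4,5,6} 4
  5 to go: {2,3,4,5,6} 6
  if 0:c drops first: 6 orders

6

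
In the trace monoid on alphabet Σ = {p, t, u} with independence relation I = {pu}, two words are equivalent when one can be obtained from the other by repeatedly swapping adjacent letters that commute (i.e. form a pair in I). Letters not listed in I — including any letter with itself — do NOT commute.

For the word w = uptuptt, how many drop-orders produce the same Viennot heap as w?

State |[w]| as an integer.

drop 0:u onto floor
drop 1:p onto floor
drop 2:t onto {0:u, 1:p}
drop 3:u onto {2:t}
drop 4:p onto {2:t}
drop 5:t onto {3:u, 4:p}
drop 6:t onto {5:t}
ground layer = {0:u, 1:p}
drop-orders for the pieces not yet dropped (sum over which currently-grounded one goes next):
  1 to go: {6} 1
  2 to go: {5,6} 1
  3 to go: {3,5,6} 1  {4,5,6} 1
  4 to go: {3,4,5,6} 2
  5 to go: {2,3,4,5,6} 2
  if 0:u drops first: 2 orders
  if 1:p drops first: 2 orders
heap linearizations: 4

4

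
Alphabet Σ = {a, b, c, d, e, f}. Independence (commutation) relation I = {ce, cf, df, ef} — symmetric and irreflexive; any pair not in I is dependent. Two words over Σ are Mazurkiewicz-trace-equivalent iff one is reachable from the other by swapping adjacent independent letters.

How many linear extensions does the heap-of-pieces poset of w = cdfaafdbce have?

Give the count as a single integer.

12

drop 0:c onto floor
drop 1:d onto {0:c}
drop 2:f onto floor
drop 3:a onto {1:d, 2:f}
drop 4:a onto {3:a}
drop 5:f onto {4:a}
drop 6:d onto {4:a}
drop 7:b onto {5:f, 6:d}
drop 8:c onto {7:b}
drop 9:e onto {7:b}
ground layer = {0:c, 2:f}
drop-orders for the pieces not yet dropped (sum over which currently-grounded one goes next):
  1 to go: {8} 1  {9} 1
  2 to go: {8,9} 2
  3 to go: {7,8,9} 2
  4 to go: {5,7,8,9} 2  {6,7,8,9} 2
  5 to go: {5,6,7,8,9} 4
  6 to go: {4,5,6,7,8,9} 4
  7 to go: {3,4,5,6,7,8,9} 4
  8 to go: {1,3,4,5,6,7,8,9} 4  {2,3,4,5,6,7,8,9} 4
  if 0:c drops first: 8 orders
  if 2:f drops first: 4 orders
heap linearizations: 12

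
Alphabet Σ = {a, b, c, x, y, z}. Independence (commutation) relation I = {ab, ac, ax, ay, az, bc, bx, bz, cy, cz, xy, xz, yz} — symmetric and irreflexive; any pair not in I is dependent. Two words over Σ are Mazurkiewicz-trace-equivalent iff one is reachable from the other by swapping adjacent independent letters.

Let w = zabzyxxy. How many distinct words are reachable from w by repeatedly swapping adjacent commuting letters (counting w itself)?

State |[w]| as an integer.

drop 0:z onto floor
drop 1:a onto floor
drop 2:b onto floor
drop 3:z onto {0:z}
drop 4:y onto {2:b}
drop 5:x onto floor
drop 6:x onto {5:x}
drop 7:y onto {4:y}
ground layer = {0:z, 1:a, 2:b, 5:x}
drop-orders for the pieces not yet dropped (sum over which currently-grounded one goes next):
  1 to go: {1} 1  {3} 1  {6} 1  {7} 1
  2 to go: {0,3} 1  {1,3} 2  {1,6} 2  {1,7} 2  {3,6} 2  {3,7} 2  {4,7} 1  {5,6} 1  {6,7} 2
  3 to go: {0,1,3} 3  {0,3,6} 3  {0,3,7} 3  {1,3,6} 6  {1,3,7} 6  {1,4,7} 3  {1,5,6} 3  {1,6,7} 6  {2,4,7} 1  {3,4,7} 3  {3,5,6} 3  {3,6,7} 6  {4,6,7} 3  {5,6,7} 3
  4 to go: {0,1,3,6} 12  {0,1,3,7} 12  {0,3,4,7} 6  {0,3,5,6} 6  {0,3,6,7} 12  {1,2,4,7} 4  {1,3,4,7} 12  {1,3,5,6} 12  {1,3,6,7} 24  {1,4,6,7} 12  {1,5,6,7} 12  {2,3,4,7} 4  {2,4,6,7} 4  {3,4,6,7} 12  {3,5,6,7} 12  {4,5,6,7} 6
  5 to go: {0,1,3,4,7} 30  {0,1,3,5,6} 30  {0,1,3,6,7} 60  {0,2,3,4,7} 10  {0,3,4,6,7} 30  {0,3,5,6,7} 30  {1,2,3,4,7} 20  {1,2,4,6,7} 20  {1,3,4,6,7} 60  {1,3,5,6,7} 60  {1,4,5,6,7} 30  {2,3,4,6,7} 20  {2,4,5,6,7} 10  {3,4,5,6,7} 30
  6 to go: {0,1,2,3,4,7} 60  {0,1,3,4,6,7} 180  {0,1,3,5,6,7} 180  {0,2,3,4,6,7} 60  {0,3,4,5,6,7} 90  {1,2,3,4,6,7} 120  {1,2,4,5,6,7} 60  {1,3,4,5,6,7} 180  {2,3,4,5,6,7} 60
  if 0:z drops first: 420 orders
  if 1:a drops first: 210 orders
  if 2:b drops first: 630 orders
  if 5:x drops first: 420 orders
heap linearizations: 1680

1680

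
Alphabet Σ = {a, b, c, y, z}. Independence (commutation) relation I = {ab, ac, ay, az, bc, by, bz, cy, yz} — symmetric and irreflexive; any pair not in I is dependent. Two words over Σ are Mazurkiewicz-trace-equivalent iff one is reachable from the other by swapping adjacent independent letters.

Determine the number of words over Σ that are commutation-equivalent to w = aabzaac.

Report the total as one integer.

piece 0:a — minimal
piece 1:a rests on {0:a}
piece 2:b — minimal
piece 3:z — minimal
piece 4:a rests on {1:a}
piece 5:a rests on {4:a}
piece 6:c rests on {3:z}
minimal pieces: {0:a, 2:b, 3:z}
ways to finish when only these pieces remain (= sum over removing one remaining piece with nothing left below it):
  1 left: {2}→1  {5}→1  {6}→1
  2 left: {2,5}→2  {2,6}→2  {3,6}→1  {4,5}→1  {5,6}→2
  3 left: {1,4,5}→1  {2,3,6}→3  {2,4,5}→3  {2,5,6}→6  {3,5,6}→3  {4,5,6}→3
  4 left: {0,1,4,5}→1  {1,2,4,5}→4  {1,4,5,6}→4  {2,3,5,6}→12  {2,4,5,6}→12  {3,4,5,6}→6
  5 left: {0,1,2,4,5}→5  {0,1,4,5,6}→5  {1,2,4,5,6}→20  {1,3,4,5,6}→10  {2,3,4,5,6}→30
  placing 0:a first → 60 extensions
  placing 2:b first → 15 extensions
  placing 3:z first → 30 extensions
total linear extensions = 105

105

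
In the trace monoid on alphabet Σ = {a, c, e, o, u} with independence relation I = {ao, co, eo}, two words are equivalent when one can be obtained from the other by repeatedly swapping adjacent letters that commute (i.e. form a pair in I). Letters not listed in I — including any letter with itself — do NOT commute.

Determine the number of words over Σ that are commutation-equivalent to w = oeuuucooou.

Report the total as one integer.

8

drop 0:o onto floor
drop 1:e onto floor
drop 2:u onto {0:o, 1:e}
drop 3:u onto {2:u}
drop 4:u onto {3:u}
drop 5:c onto {4:u}
drop 6:o onto {4:u}
drop 7:o onto {6:o}
drop 8:o onto {7:o}
drop 9:u onto {5:c, 8:o}
ground layer = {0:o, 1:e}
drop-orders for the pieces not yet dropped (sum over which currently-grounded one goes next):
  1 to go: {9} 1
  2 to go: {5,9} 1  {8,9} 1
  3 to go: {5,8,9} 2  {7,8,9} 1
  4 to go: {5,7,8,9} 3  {6,7,8,9} 1
  5 to go: {5,6,7,8,9} 4
  6 to go: {4,5,6,7,8,9} 4
  7 to go: {3,4,5,6,7,8,9} 4
  8 to go: {2,3,4,5,6,7,8,9} 4
  if 0:o drops first: 4 orders
  if 1:e drops first: 4 orders
heap linearizations: 8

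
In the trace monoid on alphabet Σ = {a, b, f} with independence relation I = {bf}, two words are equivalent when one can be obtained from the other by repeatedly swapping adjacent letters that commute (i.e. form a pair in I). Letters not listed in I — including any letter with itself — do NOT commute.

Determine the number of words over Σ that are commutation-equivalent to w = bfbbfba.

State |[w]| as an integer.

15

#0=b has no predecessor
#1=f has no predecessor
#2=b depends on [0:b]
#3=b depends on [2:b]
#4=f depends on [1:f]
#5=b depends on [3:b]
#6=a depends on [4:f, 5:b]
sources: [0:b, 1:f]
N(rest) = Σ N(rest − s) over sources s of rest; N(one piece) = 1:
  size 1 → [6]=1
  size 2 → [4,6]=1  [5,6]=1
  size 3 → [1,4,6]=1  [3,5,6]=1  [4,5,6]=2
  size 4 → [1,4,5,6]=3  [2,3,5,6]=1  [3,4,5,6]=3
  size 5 → [0,2,3,5,6]=1  [1,3,4,5,6]=6  [2,3,4,5,6]=4
  first=0(b) contributes 10
  first=1(f) contributes 5
|[w]| = 15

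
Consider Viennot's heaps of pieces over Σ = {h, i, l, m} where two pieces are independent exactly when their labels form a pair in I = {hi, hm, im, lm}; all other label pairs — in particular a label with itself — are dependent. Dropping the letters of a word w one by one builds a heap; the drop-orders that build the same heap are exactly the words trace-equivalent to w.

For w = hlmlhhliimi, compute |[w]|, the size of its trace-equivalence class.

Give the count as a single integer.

drop 0:h onto floor
drop 1:l onto {0:h}
drop 2:m onto floor
drop 3:l onto {1:l}
drop 4:h onto {3:l}
drop 5:h onto {4:h}
drop 6:l onto {5:h}
drop 7:i onto {6:l}
drop 8:i onto {7:i}
drop 9:m onto {2:m}
drop 10:i onto {8:i}
ground layer = {0:h, 2:m}
drop-orders for the pieces not yet dropped (sum over which currently-grounded one goes next):
  1 to go: {9} 1  {10} 1
  2 to go: {2,9} 1  {8,10} 1  {9,10} 2
  3 to go: {2,9,10} 3  {7,8,10} 1  {8,9,10} 3
  4 to go: {2,8,9,10} 6  {6,7,8,10} 1  {7,8,9,10} 4
  5 to go: {2,7,8,9,10} 10  {5,6,7,8,10} 1  {6,7,8,9,10} 5
  6 to go: {2,6,7,8,9,10} 15  {4,5,6,7,8,10} 1  {5,6,7,8,9,10} 6
  7 to go: {2,5,6,7,8,9,10} 21  {3,4,5,6,7,8,10} 1  {4,5,6,7,8,9,10} 7
  8 to go: {1,3,4,5,6,7,8,10} 1  {2,4,5,6,7,8,9,10} 28  {3,4,5,6,7,8,9,10} 8
  9 to go: {0,1,3,4,5,6,7,8,10} 1  {1,3,4,5,6,7,8,9,10} 9  {2,3,4,5,6,7,8,9,10} 36
  if 0:h drops first: 45 orders
  if 2:m drops first: 10 orders
heap linearizations: 55

55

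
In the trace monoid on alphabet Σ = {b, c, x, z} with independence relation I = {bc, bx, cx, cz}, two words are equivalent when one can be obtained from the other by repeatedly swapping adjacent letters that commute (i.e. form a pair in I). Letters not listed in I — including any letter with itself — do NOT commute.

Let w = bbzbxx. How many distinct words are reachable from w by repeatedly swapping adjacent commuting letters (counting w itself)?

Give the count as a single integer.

0(b) covers ∅
1(b) covers 0:b
2(z) covers 1:b
3(b) covers 2:z
4(x) covers 2:z
5(x) covers 4:x
floor of heap: 0:b
completions by unplaced set U, small U first (add the entries for U minus each lowest piece of U):
  |U|=1: {3}:1  {5}:1
  |U|=2: {3,5}:2  {4,5}:1
  |U|=3: {3,4,5}:3
  |U|=4: {2,3,4,5}:3
  start at 0(b): 3

3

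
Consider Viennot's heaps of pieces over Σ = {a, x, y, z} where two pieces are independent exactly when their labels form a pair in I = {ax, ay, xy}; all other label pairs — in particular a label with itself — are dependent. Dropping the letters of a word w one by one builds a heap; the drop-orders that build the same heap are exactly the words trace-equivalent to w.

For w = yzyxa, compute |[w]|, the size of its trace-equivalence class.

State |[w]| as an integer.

piece 0:y — minimal
piece 1:z rests on {0:y}
piece 2:y rests on {1:z}
piece 3:x rests on {1:z}
piece 4:a rests on {1:z}
minimal pieces: {0:y}
ways to finish when only these pieces remain (= sum over removing one remaining piece with nothing left below it):
  1 left: {2}→1  {3}→1  {4}→1
  2 left: {2,3}→2  {2,4}→2  {3,4}→2
  3 left: {2,3,4}→6
  placing 0:y first → 6 extensions

6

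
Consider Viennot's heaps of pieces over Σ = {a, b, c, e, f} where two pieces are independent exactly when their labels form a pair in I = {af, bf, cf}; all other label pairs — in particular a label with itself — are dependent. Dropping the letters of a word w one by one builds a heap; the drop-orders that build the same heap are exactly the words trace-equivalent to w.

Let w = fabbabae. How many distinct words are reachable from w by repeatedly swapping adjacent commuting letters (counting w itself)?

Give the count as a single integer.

7

piece 0:f — minimal
piece 1:a — minimal
piece 2:b rests on {1:a}
piece 3:b rests on {2:b}
piece 4:a rests on {3:b}
piece 5:b rests on {4:a}
piece 6:a rests on {5:b}
piece 7:e rests on {0:f, 6:a}
minimal pieces: {0:f, 1:a}
ways to finish when only these pieces remain (= sum over removing one remaining piece with nothing left below it):
  1 left: {7}→1
  2 left: {0,7}→1  {6,7}→1
  3 left: {0,6,7}→2  {5,6,7}→1
  4 left: {0,5,6,7}→3  {4,5,6,7}→1
  5 left: {0,4,5,6,7}→4  {3,4,5,6,7}→1
  6 left: {0,3,4,5,6,7}→5  {2,3,4,5,6,7}→1
  placing 0:f first → 1 extensions
  placing 1:a first → 6 extensions
total linear extensions = 7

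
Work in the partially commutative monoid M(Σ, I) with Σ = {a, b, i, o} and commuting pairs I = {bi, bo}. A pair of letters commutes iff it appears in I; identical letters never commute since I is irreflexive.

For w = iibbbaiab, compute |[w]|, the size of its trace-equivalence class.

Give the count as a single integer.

0(i) covers ∅
1(i) covers 0:i
2(b) covers ∅
3(b) covers 2:b
4(b) covers 3:b
5(a) covers 1:i, 4:b
6(i) covers 5:a
7(a) covers 6:i
8(b) covers 7:a
floor of heap: 0:i, 2:b
completions by unplaced set U, small U first (add the entries for U minus each lowest piece of U):
  |U|=1: {8}:1
  |U|=2: {7,8}:1
  |U|=3: {6,7,8}:1
  |U|=4: {5,6,7,8}:1
  |U|=5: {1,5,6,7,8}:1  {4,5,6,7,8}:1
  |U|=6: {0,1,5,6,7,8}:1  {1,4,5,6,7,8}:2  {3,4,5,6,7,8}:1
  |U|=7: {0,1,4,5,6,7,8}:3  {1,3,4,5,6,7,8}:3  {2,3,4,5,6,7,8}:1
  start at 0(i): 4
  start at 2(b): 6
sum over floor = 10

10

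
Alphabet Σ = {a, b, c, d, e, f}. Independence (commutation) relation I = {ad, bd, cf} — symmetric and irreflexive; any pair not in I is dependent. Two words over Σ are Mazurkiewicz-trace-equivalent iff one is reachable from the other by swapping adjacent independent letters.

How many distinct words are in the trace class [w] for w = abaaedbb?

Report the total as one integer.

0(a) covers ∅
1(b) covers 0:a
2(a) covers 1:b
3(a) covers 2:a
4(e) covers 3:a
5(d) covers 4:e
6(b) covers 4:e
7(b) covers 6:b
floor of heap: 0:a
completions by unplaced set U, small U first (add the entries for U minus each lowest piece of U):
  |U|=1: {5}:1  {7}:1
  |U|=2: {5,7}:2  {6,7}:1
  |U|=3: {5,6,7}:3
  |U|=4: {4,5,6,7}:3
  |U|=5: {3,4,5,6,7}:3
  |U|=6: {2,3,4,5,6,7}:3
  start at 0(a): 3

3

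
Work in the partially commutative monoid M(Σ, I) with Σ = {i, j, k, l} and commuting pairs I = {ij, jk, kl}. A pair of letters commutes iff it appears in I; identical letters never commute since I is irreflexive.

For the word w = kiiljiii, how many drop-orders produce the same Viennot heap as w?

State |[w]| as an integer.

piece 0:k — minimal
piece 1:i rests on {0:k}
piece 2:i rests on {1:i}
piece 3:l rests on {2:i}
piece 4:j rests on {3:l}
piece 5:i rests on {3:l}
piece 6:i rests on {5:i}
piece 7:i rests on {6:i}
minimal pieces: {0:k}
ways to finish when only these pieces remain (= sum over removing one remaining piece with nothing left below it):
  1 left: {4}→1  {7}→1
  2 left: {4,7}→2  {6,7}→1
  3 left: {4,6,7}→3  {5,6,7}→1
  4 left: {4,5,6,7}→4
  5 left: {3,4,5,6,7}→4
  6 left: {2,3,4,5,6,7}→4
  placing 0:k first → 4 extensions

4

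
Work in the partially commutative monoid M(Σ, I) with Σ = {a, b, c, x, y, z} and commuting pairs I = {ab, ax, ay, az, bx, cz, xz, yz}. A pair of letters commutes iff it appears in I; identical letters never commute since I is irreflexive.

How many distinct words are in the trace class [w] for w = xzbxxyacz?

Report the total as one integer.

310

0(x) covers ∅
1(z) covers ∅
2(b) covers 1:z
3(x) covers 0:x
4(x) covers 3:x
5(y) covers 2:b, 4:x
6(a) covers ∅
7(c) covers 5:y, 6:a
8(z) covers 2:b
floor of heap: 0:x, 1:z, 6:a
completions by unplaced set U, small U first (add the entries for U minus each lowest piece of U):
  |U|=1: {7}:1  {8}:1
  |U|=2: {5,7}:1  {6,7}:1  {7,8}:2
  |U|=3: {4,5,7}:1  {5,6,7}:2  {5,7,8}:3  {6,7,8}:3
  |U|=4: {2,5,7,8}:3  {3,4,5,7}:1  {4,5,6,7}:3  {4,5,7,8}:4  {5,6,7,8}:8
  |U|=5: {0,3,4,5,7}:1  {1,2,5,7,8}:3  {2,4,5,7,8}:7  {2,5,6,7,8}:11  {3,4,5,6,7}:4  {3,4,5,7,8}:5  {4,5,6,7,8}:15
  |U|=6: {0,3,4,5,6,7}:5  {0,3,4,5,7,8}:6  {1,2,4,5,7,8}:10  {1,2,5,6,7,8}:14  {2,3,4,5,7,8}:12  {2,4,5,6,7,8}:33  {3,4,5,6,7,8}:24
  |U|=7: {0,2,3,4,5,7,8}:18  {0,3,4,5,6,7,8}:35  {1,2,3,4,5,7,8}:22  {1,2,4,5,6,7,8}:57  {2,3,4,5,6,7,8}:69
  start at 0(x): 148
  start at 1(z): 122
  start at 6(a): 40
sum over floor = 310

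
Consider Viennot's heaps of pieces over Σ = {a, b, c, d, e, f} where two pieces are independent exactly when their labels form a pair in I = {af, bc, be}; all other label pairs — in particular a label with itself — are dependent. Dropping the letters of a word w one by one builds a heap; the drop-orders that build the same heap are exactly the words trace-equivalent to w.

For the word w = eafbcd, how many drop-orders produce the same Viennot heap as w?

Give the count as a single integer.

0(e) covers ∅
1(a) covers 0:e
2(f) covers 0:e
3(b) covers 1:a, 2:f
4(c) covers 1:a, 2:f
5(d) covers 3:b, 4:c
floor of heap: 0:e
completions by unplaced set U, small U first (add the entries for U minus each lowest piece of U):
  |U|=1: {5}:1
  |U|=2: {3,5}:1  {4,5}:1
  |U|=3: {3,4,5}:2
  |U|=4: {1,3,4,5}:2  {2,3,4,5}:2
  start at 0(e): 4

4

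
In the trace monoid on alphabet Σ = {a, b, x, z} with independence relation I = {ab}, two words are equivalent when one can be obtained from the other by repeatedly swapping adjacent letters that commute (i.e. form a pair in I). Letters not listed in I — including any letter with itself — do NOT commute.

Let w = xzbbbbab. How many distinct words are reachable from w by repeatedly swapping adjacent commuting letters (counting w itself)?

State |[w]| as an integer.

piece 0:x — minimal
piece 1:z rests on {0:x}
piece 2:b rests on {1:z}
piece 3:b rests on {2:b}
piece 4:b rests on {3:b}
piece 5:b rests on {4:b}
piece 6:a rests on {1:z}
piece 7:b rests on {5:b}
minimal pieces: {0:x}
ways to finish when only these pieces remain (= sum over removing one remaining piece with nothing left below it):
  1 left: {6}→1  {7}→1
  2 left: {5,7}→1  {6,7}→2
  3 left: {4,5,7}→1  {5,6,7}→3
  4 left: {3,4,5,7}→1  {4,5,6,7}→4
  5 left: {2,3,4,5,7}→1  {3,4,5,6,7}→5
  6 left: {2,3,4,5,6,7}→6
  placing 0:x first → 6 extensions

6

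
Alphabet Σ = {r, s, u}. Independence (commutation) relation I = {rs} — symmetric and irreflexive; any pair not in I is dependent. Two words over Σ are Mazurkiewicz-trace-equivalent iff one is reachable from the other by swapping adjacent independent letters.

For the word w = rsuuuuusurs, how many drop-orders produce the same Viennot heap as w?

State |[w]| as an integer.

4

0(r) covers ∅
1(s) covers ∅
2(u) covers 0:r, 1:s
3(u) covers 2:u
4(u) covers 3:u
5(u) covers 4:u
6(u) covers 5:u
7(s) covers 6:u
8(u) covers 7:s
9(r) covers 8:u
10(s) covers 8:u
floor of heap: 0:r, 1:s
completions by unplaced set U, small U first (add the entries for U minus each lowest piece of U):
  |U|=1: {9}:1  {10}:1
  |U|=2: {9,10}:2
  |U|=3: {8,9,10}:2
  |U|=4: {7,8,9,10}:2
  |U|=5: {6,7,8,9,10}:2
  |U|=6: {5,6,7,8,9,10}:2
  |U|=7: {4,5,6,7,8,9,10}:2
  |U|=8: {3,4,5,6,7,8,9,10}:2
  |U|=9: {2,3,4,5,6,7,8,9,10}:2
  start at 0(r): 2
  start at 1(s): 2
sum over floor = 4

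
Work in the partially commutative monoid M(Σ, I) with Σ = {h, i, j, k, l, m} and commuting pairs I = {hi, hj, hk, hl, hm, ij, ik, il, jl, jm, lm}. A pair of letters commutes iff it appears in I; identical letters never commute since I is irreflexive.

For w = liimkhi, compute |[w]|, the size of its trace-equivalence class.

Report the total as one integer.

drop 0:l onto floor
drop 1:i onto floor
drop 2:i onto {1:i}
drop 3:m onto {2:i}
drop 4:k onto {0:l, 3:m}
drop 5:h onto floor
drop 6:i onto {3:m}
ground layer = {0:l, 1:i, 5:h}
drop-orders for the pieces not yet dropped (sum over which currently-grounded one goes next):
  1 to go: {4} 1  {5} 1  {6} 1
  2 to go: {0,4} 1  {4,5} 2  {4,6} 2  {5,6} 2
  3 to go: {0,4,5} 3  {0,4,6} 3  {3,4,6} 2  {4,5,6} 6
  4 to go: {0,3,4,6} 5  {0,4,5,6} 12  {2,3,4,6} 2  {3,4,5,6} 8
  5 to go: {0,2,3,4,6} 7  {0,3,4,5,6} 25  {1,2,3,4,6} 2  {2,3,4,5,6} 10
  if 0:l drops first: 12 orders
  if 1:i drops first: 42 orders
  if 5:h drops first: 9 orders
heap linearizations: 63

63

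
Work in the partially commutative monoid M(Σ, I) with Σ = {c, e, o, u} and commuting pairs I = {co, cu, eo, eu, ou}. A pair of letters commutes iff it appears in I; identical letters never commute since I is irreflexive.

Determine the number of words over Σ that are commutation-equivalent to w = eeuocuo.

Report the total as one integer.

210

#0=e has no predecessor
#1=e depends on [0:e]
#2=u has no predecessor
#3=o has no predecessor
#4=c depends on [1:e]
#5=u depends on [2:u]
#6=o depends on [3:o]
sources: [0:e, 2:u, 3:o]
N(rest) = Σ N(rest − s) over sources s of rest; N(one piece) = 1:
  size 1 → [4]=1  [5]=1  [6]=1
  size 2 → [1,4]=1  [2,5]=1  [3,6]=1  [4,5]=2  [4,6]=2  [5,6]=2
  size 3 → [0,1,4]=1  [1,4,5]=3  [1,4,6]=3  [2,4,5]=3  [2,5,6]=3  [3,4,6]=3  [3,5,6]=3  [4,5,6]=6
  size 4 → [0,1,4,5]=4  [0,1,4,6]=4  [1,2,4,5]=6  [1,3,4,6]=6  [1,4,5,6]=12  [2,3,5,6]=6  [2,4,5,6]=12  [3,4,5,6]=12
  size 5 → [0,1,2,4,5]=10  [0,1,3,4,6]=10  [0,1,4,5,6]=20  [1,2,4,5,6]=30  [1,3,4,5,6]=30  [2,3,4,5,6]=30
  first=0(e) contributes 90
  first=2(u) contributes 60
  first=3(o) contributes 60
|[w]| = 210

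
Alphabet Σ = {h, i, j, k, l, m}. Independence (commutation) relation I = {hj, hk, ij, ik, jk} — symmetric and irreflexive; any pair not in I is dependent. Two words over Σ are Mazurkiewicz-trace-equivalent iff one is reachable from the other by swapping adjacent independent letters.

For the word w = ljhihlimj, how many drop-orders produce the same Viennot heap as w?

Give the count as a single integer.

4

drop 0:l onto floor
drop 1:j onto {0:l}
drop 2:h onto {0:l}
drop 3:i onto {2:h}
drop 4:h onto {3:i}
drop 5:l onto {1:j, 4:h}
drop 6:i onto {5:l}
drop 7:m onto {6:i}
drop 8:j onto {7:m}
ground layer = {0:l}
drop-orders for the pieces not yet dropped (sum over which currently-grounded one goes next):
  1 to go: {8} 1
  2 to go: {7,8} 1
  3 to go: {6,7,8} 1
  4 to go: {5,6,7,8} 1
  5 to go: {1,5,6,7,8} 1  {4,5,6,7,8} 1
  6 to go: {1,4,5,6,7,8} 2  {3,4,5,6,7,8} 1
  7 to go: {1,3,4,5,6,7,8} 3  {2,3,4,5,6,7,8} 1
  if 0:l drops first: 4 orders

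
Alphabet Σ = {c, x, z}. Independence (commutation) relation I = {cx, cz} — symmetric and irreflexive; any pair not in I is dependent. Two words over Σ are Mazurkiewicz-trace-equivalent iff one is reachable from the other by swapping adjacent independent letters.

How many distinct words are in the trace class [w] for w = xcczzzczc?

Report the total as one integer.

126

0(x) covers ∅
1(c) covers ∅
2(c) covers 1:c
3(z) covers 0:x
4(z) covers 3:z
5(z) covers 4:z
6(c) covers 2:c
7(z) covers 5:z
8(c) covers 6:c
floor of heap: 0:x, 1:c
completions by unplaced set U, small U first (add the entries for U minus each lowest piece of U):
  |U|=1: {7}:1  {8}:1
  |U|=2: {5,7}:1  {6,8}:1  {7,8}:2
  |U|=3: {2,6,8}:1  {4,5,7}:1  {5,7,8}:3  {6,7,8}:3
  |U|=4: {1,2,6,8}:1  {2,6,7,8}:4  {3,4,5,7}:1  {4,5,7,8}:4  {5,6,7,8}:6
  |U|=5: {0,3,4,5,7}:1  {1,2,6,7,8}:5  {2,5,6,7,8}:10  {3,4,5,7,8}:5  {4,5,6,7,8}:10
  |U|=6: {0,3,4,5,7,8}:6  {1,2,5,6,7,8}:15  {2,4,5,6,7,8}:20  {3,4,5,6,7,8}:15
  |U|=7: {0,3,4,5,6,7,8}:21  {1,2,4,5,6,7,8}:35  {2,3,4,5,6,7,8}:35
  start at 0(x): 70
  start at 1(c): 56
sum over floor = 126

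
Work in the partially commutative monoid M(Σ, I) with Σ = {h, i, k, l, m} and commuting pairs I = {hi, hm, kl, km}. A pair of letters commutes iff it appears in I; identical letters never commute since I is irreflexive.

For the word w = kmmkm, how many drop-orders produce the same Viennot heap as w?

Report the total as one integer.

0(k) covers ∅
1(m) covers ∅
2(m) covers 1:m
3(k) covers 0:k
4(m) covers 2:m
floor of heap: 0:k, 1:m
completions by unplaced set U, small U first (add the entries for U minus each lowest piece of U):
  |U|=1: {3}:1  {4}:1
  |U|=2: {0,3}:1  {2,4}:1  {3,4}:2
  |U|=3: {0,3,4}:3  {1,2,4}:1  {2,3,4}:3
  start at 0(k): 4
  start at 1(m): 6
sum over floor = 10

10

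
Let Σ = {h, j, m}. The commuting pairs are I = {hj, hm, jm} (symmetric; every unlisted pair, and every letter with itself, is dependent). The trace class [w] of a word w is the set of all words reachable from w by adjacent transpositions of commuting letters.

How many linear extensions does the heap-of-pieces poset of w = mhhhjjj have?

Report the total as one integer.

140

drop 0:m onto floor
drop 1:h onto floor
drop 2:h onto {1:h}
drop 3:h onto {2:h}
drop 4:j onto floor
drop 5:j onto {4:j}
drop 6:j onto {5:j}
ground layer = {0:m, 1:h, 4:j}
drop-orders for the pieces not yet dropped (sum over which currently-grounded one goes next):
  1 to go: {0} 1  {3} 1  {6} 1
  2 to go: {0,3} 2  {0,6} 2  {2,3} 1  {3,6} 2  {5,6} 1
  3 to go: {0,2,3} 3  {0,3,6} 6  {0,5,6} 3  {1,2,3} 1  {2,3,6} 3  {3,5,6} 3  {4,5,6} 1
  4 to go: {0,1,2,3} 4  {0,2,3,6} 12  {0,3,5,6} 12  {0,4,5,6} 4  {1,2,3,6} 4  {2,3,5,6} 6  {3,4,5,6} 4
  5 to go: {0,1,2,3,6} 20  {0,2,3,5,6} 30  {0,3,4,5,6} 20  {1,2,3,5,6} 10  {2,3,4,5,6} 10
  if 0:m drops first: 20 orders
  if 1:h drops first: 60 orders
  if 4:j drops first: 60 orders
heap linearizations: 140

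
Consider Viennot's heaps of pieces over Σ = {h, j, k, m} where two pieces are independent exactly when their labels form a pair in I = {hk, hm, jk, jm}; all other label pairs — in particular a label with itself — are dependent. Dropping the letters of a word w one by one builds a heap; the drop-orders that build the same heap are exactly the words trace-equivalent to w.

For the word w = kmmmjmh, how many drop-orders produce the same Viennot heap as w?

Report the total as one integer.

piece 0:k — minimal
piece 1:m rests on {0:k}
piece 2:m rests on {1:m}
piece 3:m rests on {2:m}
piece 4:j — minimal
piece 5:m rests on {3:m}
piece 6:h rests on {4:j}
minimal pieces: {0:k, 4:j}
ways to finish when only these pieces remain (= sum over removing one remaining piece with nothing left below it):
  1 left: {5}→1  {6}→1
  2 left: {3,5}→1  {4,6}→1  {5,6}→2
  3 left: {2,3,5}→1  {3,5,6}→3  {4,5,6}→3
  4 left: {1,2,3,5}→1  {2,3,5,6}→4  {3,4,5,6}→6
  5 left: {0,1,2,3,5}→1  {1,2,3,5,6}→5  {2,3,4,5,6}→10
  placing 0:k first → 15 extensions
  placing 4:j first → 6 extensions
total linear extensions = 21

21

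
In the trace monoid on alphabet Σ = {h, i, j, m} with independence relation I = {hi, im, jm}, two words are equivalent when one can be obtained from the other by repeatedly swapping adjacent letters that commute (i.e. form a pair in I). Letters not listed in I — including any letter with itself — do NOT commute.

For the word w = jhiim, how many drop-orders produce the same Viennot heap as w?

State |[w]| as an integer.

piece 0:j — minimal
piece 1:h rests on {0:j}
piece 2:i rests on {0:j}
piece 3:i rests on {2:i}
piece 4:m rests on {1:h}
minimal pieces: {0:j}
ways to finish when only these pieces remain (= sum over removing one remaining piece with nothing left below it):
  1 left: {3}→1  {4}→1
  2 left: {1,4}→1  {2,3}→1  {3,4}→2
  3 left: {1,3,4}→3  {2,3,4}→3
  placing 0:j first → 6 extensions

6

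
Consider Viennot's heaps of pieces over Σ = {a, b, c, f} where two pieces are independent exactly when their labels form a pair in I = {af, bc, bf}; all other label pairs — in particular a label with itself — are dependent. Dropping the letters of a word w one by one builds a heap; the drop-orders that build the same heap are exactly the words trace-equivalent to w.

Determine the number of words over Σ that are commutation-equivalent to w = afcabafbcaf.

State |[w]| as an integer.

0(a) covers ∅
1(f) covers ∅
2(c) covers 0:a, 1:f
3(a) covers 2:c
4(b) covers 3:a
5(a) covers 4:b
6(f) covers 2:c
7(b) covers 5:a
8(c) covers 5:a, 6:f
9(a) covers 7:b, 8:c
10(f) covers 8:c
floor of heap: 0:a, 1:f
completions by unplaced set U, small U first (add the entries for U minus each lowest piece of U):
  |U|=1: {9}:1  {10}:1
  |U|=2: {7,9}:1  {9,10}:2
  |U|=3: {7,9,10}:3  {8,9,10}:2
  |U|=4: {6,8,9,10}:2  {7,8,9,10}:5
  |U|=5: {5,7,8,9,10}:5  {6,7,8,9,10}:7
  |U|=6: {4,5,7,8,9,10}:5  {5,6,7,8,9,10}:12
  |U|=7: {3,4,5,7,8,9,10}:5  {4,5,6,7,8,9,10}:17
  |U|=8: {3,4,5,6,7,8,9,10}:22
  |U|=9: {2,3,4,5,6,7,8,9,10}:22
  start at 0(a): 22
  start at 1(f): 22
sum over floor = 44

44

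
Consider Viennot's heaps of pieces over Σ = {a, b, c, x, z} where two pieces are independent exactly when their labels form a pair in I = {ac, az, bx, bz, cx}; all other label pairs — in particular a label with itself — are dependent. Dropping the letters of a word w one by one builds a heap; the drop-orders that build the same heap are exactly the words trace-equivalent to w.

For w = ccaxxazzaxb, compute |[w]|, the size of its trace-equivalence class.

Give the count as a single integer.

229

piece 0:c — minimal
piece 1:c rests on {0:c}
piece 2:a — minimal
piece 3:x rests on {2:a}
piece 4:x rests on {3:x}
piece 5:a rests on {4:x}
piece 6:z rests on {1:c, 4:x}
piece 7:z rests on {6:z}
piece 8:a rests on {5:a}
piece 9:x rests on {7:z, 8:a}
piece 10:b rests on {1:c, 8:a}
minimal pieces: {0:c, 2:a}
ways to finish when only these pieces remain (= sum over removing one remaining piece with nothing left below it):
  1 left: {9}→1  {10}→1
  2 left: {7,9}→1  {9,10}→2
  3 left: {6,7,9}→1  {7,9,10}→3  {8,9,10}→2
  4 left: {5,8,9,10}→2  {6,7,9,10}→4  {7,8,9,10}→5
  5 left: {1,6,7,9,10}→4  {5,7,8,9,10}→7  {6,7,8,9,10}→9
  6 left: {0,1,6,7,9,10}→4  {1,6,7,8,9,10}→13  {5,6,7,8,9,10}→16
  7 left: {0,1,6,7,8,9,10}→17  {1,5,6,7,8,9,10}→29  {4,5,6,7,8,9,10}→16
  8 left: {0,1,5,6,7,8,9,10}→46  {1,4,5,6,7,8,9,10}→45  {3,4,5,6,7,8,9,10}→16
  9 left: {0,1,4,5,6,7,8,9,10}→91  {1,3,4,5,6,7,8,9,10}→61  {2,3,4,5,6,7,8,9,10}→16
  placing 0:c first → 77 extensions
  placing 2:a first → 152 extensions
total linear extensions = 229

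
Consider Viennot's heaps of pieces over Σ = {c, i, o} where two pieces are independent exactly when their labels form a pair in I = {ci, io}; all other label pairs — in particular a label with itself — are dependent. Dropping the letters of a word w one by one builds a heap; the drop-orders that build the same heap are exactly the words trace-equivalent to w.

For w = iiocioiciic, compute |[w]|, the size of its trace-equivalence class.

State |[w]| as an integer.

drop 0:i onto floor
drop 1:i onto {0:i}
drop 2:o onto floor
drop 3:c onto {2:o}
drop 4:i onto {1:i}
drop 5:o onto {3:c}
drop 6:i onto {4:i}
drop 7:c onto {5:o}
drop 8:i onto {6:i}
drop 9:i onto {8:i}
drop 10:c onto {7:c}
ground layer = {0:i, 2:o}
drop-orders for the pieces not yet dropped (sum over which currently-grounded one goes next):
  1 to go: {9} 1  {10} 1
  2 to go: {7,10} 1  {8,9} 1  {9,10} 2
  3 to go: {5,7,10} 1  {6,8,9} 1  {7,9,10} 3  {8,9,10} 3
  4 to go: {3,5,7,10} 1  {4,6,8,9} 1  {5,7,9,10} 4  {6,8,9,10} 4  {7,8,9,10} 6
  5 to go: {1,4,6,8,9} 1  {2,3,5,7,10} 1  {3,5,7,9,10} 5  {4,6,8,9,10} 5  {5,7,8,9,10} 10  {6,7,8,9,10} 10
  6 to go: {0,1,4,6,8,9} 1  {1,4,6,8,9,10} 6  {2,3,5,7,9,10} 6  {3,5,7,8,9,10} 15  {4,6,7,8,9,10} 15  {5,6,7,8,9,10} 20
  7 to go: {0,1,4,6,8,9,10} 7  {1,4,6,7,8,9,10} 21  {2,3,5,7,8,9,10} 21  {3,5,6,7,8,9,10} 35  {4,5,6,7,8,9,10} 35
  8 to go: {0,1,4,6,7,8,9,10} 28  {1,4,5,6,7,8,9,10} 56  {2,3,5,6,7,8,9,10} 56  {3,4,5,6,7,8,9,10} 70
  9 to go: {0,1,4,5,6,7,8,9,10} 84  {1,3,4,5,6,7,8,9,10} 126  {2,3,4,5,6,7,8,9,10} 126
  if 0:i drops first: 252 orders
  if 2:o drops first: 210 orders
heap linearizations: 462

462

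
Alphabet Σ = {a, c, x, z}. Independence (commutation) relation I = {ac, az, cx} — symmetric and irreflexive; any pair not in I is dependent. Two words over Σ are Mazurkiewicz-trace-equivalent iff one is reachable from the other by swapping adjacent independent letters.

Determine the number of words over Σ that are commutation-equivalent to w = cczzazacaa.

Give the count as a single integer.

210

drop 0:c onto floor
drop 1:c onto {0:c}
drop 2:z onto {1:c}
drop 3:z onto {2:z}
drop 4:a onto floor
drop 5:z onto {3:z}
drop 6:a onto {4:a}
drop 7:c onto {5:z}
drop 8:a onto {6:a}
drop 9:a onto {8:a}
ground layer = {0:c, 4:a}
drop-orders for the pieces not yet dropped (sum over which currently-grounded one goes next):
  1 to go: {7} 1  {9} 1
  2 to go: {5,7} 1  {7,9} 2  {8,9} 1
  3 to go: {3,5,7} 1  {5,7,9} 3  {6,8,9} 1  {7,8,9} 3
  4 to go: {2,3,5,7} 1  {3,5,7,9} 4  {4,6,8,9} 1  {5,7,8,9} 6  {6,7,8,9} 4
  5 to go: {1,2,3,5,7} 1  {2,3,5,7,9} 5  {3,5,7,8,9} 10  {4,6,7,8,9} 5  {5,6,7,8,9} 10
  6 to go: {0,1,2,3,5,7} 1  {1,2,3,5,7,9} 6  {2,3,5,7,8,9} 15  {3,5,6,7,8,9} 20  {4,5,6,7,8,9} 15
  7 to go: {0,1,2,3,5,7,9} 7  {1,2,3,5,7,8,9} 21  {2,3,5,6,7,8,9} 35  {3,4,5,6,7,8,9} 35
  8 to go: {0,1,2,3,5,7,8,9} 28  {1,2,3,5,6,7,8,9} 56  {2,3,4,5,6,7,8,9} 70
  if 0:c drops first: 126 orders
  if 4:a drops first: 84 orders
heap linearizations: 210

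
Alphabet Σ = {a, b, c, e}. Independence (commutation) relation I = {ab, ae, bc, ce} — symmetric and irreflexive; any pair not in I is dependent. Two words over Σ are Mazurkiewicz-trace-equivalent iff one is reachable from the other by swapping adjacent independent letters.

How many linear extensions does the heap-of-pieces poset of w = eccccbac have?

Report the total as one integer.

28

#0=e has no predecessor
#1=c has no predecessor
#2=c depends on [1:c]
#3=c depends on [2:c]
#4=c depends on [3:c]
#5=b depends on [0:e]
#6=a depends on [4:c]
#7=c depends on [6:a]
sources: [0:e, 1:c]
N(rest) = Σ N(rest − s) over sources s of rest; N(one piece) = 1:
  size 1 → [5]=1  [7]=1
  size 2 → [0,5]=1  [5,7]=2  [6,7]=1
  size 3 → [0,5,7]=3  [4,6,7]=1  [5,6,7]=3
  size 4 → [0,5,6,7]=6  [3,4,6,7]=1  [4,5,6,7]=4
  size 5 → [0,4,5,6,7]=10  [2,3,4,6,7]=1  [3,4,5,6,7]=5
  size 6 → [0,3,4,5,6,7]=15  [1,2,3,4,6,7]=1  [2,3,4,5,6,7]=6
  first=0(e) contributes 7
  first=1(c) contributes 21
|[w]| = 28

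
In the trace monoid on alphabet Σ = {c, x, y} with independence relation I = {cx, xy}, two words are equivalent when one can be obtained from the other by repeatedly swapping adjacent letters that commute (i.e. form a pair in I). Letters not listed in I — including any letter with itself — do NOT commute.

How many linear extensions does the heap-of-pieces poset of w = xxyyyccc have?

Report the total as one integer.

28

0(x) covers ∅
1(x) covers 0:x
2(y) covers ∅
3(y) covers 2:y
4(y) covers 3:y
5(c) covers 4:y
6(c) covers 5:c
7(c) covers 6:c
floor of heap: 0:x, 2:y
completions by unplaced set U, small U first (add the entries for U minus each lowest piece of U):
  |U|=1: {1}:1  {7}:1
  |U|=2: {0,1}:1  {1,7}:2  {6,7}:1
  |U|=3: {0,1,7}:3  {1,6,7}:3  {5,6,7}:1
  |U|=4: {0,1,6,7}:6  {1,5,6,7}:4  {4,5,6,7}:1
  |U|=5: {0,1,5,6,7}:10  {1,4,5,6,7}:5  {3,4,5,6,7}:1
  |U|=6: {0,1,4,5,6,7}:15  {1,3,4,5,6,7}:6  {2,3,4,5,6,7}:1
  start at 0(x): 7
  start at 2(y): 21
sum over floor = 28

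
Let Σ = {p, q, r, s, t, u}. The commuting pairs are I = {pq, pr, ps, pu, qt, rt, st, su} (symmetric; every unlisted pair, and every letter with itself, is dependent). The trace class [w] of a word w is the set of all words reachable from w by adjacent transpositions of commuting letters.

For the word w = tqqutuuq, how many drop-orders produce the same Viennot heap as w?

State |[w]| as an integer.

drop 0:t onto floor
drop 1:q onto floor
drop 2:q onto {1:q}
drop 3:u onto {0:t, 2:q}
drop 4:t onto {3:u}
drop 5:u onto {4:t}
drop 6:u onto {5:u}
drop 7:q onto {6:u}
ground layer = {0:t, 1:q}
drop-orders for the pieces not yet dropped (sum over which currently-grounded one goes next):
  1 to go: {7} 1
  2 to go: {6,7} 1
  3 to go: {5,6,7} 1
  4 to go: {4,5,6,7} 1
  5 to go: {3,4,5,6,7} 1
  6 to go: {0,3,4,5,6,7} 1  {2,3,4,5,6,7} 1
  if 0:t drops first: 1 orders
  if 1:q drops first: 2 orders
heap linearizations: 3

3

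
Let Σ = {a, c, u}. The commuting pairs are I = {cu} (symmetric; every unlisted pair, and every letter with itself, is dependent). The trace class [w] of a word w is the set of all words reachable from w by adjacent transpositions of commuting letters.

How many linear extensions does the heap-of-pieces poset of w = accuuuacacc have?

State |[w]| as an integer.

0(a) covers ∅
1(c) covers 0:a
2(c) covers 1:c
3(u) covers 0:a
4(u) covers 3:u
5(u) covers 4:u
6(a) covers 2:c, 5:u
7(c) covers 6:a
8(a) covers 7:c
9(c) covers 8:a
10(c) covers 9:c
floor of heap: 0:a
completions by unplaced set U, small U first (add the entries for U minus each lowest piece of U):
  |U|=1: {10}:1
  |U|=2: {9,10}:1
  |U|=3: {8,9,10}:1
  |U|=4: {7,8,9,10}:1
  |U|=5: {6,7,8,9,10}:1
  |U|=6: {2,6,7,8,9,10}:1  {5,6,7,8,9,10}:1
  |U|=7: {1,2,6,7,8,9,10}:1  {2,5,6,7,8,9,10}:2  {4,5,6,7,8,9,10}:1
  |U|=8: {1,2,5,6,7,8,9,10}:3  {2,4,5,6,7,8,9,10}:3  {3,4,5,6,7,8,9,10}:1
  |U|=9: {1,2,4,5,6,7,8,9,10}:6  {2,3,4,5,6,7,8,9,10}:4
  start at 0(a): 10

10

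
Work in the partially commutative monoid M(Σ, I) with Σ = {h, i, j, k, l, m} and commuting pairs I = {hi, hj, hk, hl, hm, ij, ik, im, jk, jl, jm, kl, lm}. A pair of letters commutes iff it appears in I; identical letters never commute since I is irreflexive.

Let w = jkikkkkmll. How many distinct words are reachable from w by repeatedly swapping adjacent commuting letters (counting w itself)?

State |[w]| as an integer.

840

0(j) covers ∅
1(k) covers ∅
2(i) covers ∅
3(k) covers 1:k
4(k) covers 3:k
5(k) covers 4:k
6(k) covers 5:k
7(m) covers 6:k
8(l) covers 2:i
9(l) covers 8:l
floor of heap: 0:j, 1:k, 2:i
completions by unplaced set U, small U first (add the entries for U minus each lowest piece of U):
  |U|=1: {0}:1  {7}:1  {9}:1
  |U|=2: {0,7}:2  {0,9}:2  {6,7}:1  {7,9}:2  {8,9}:1
  |U|=3: {0,6,7}:3  {0,7,9}:6  {0,8,9}:3  {2,8,9}:1  {5,6,7}:1  {6,7,9}:3  {7,8,9}:3
  |U|=4: {0,2,8,9}:4  {0,5,6,7}:4  {0,6,7,9}:12  {0,7,8,9}:12  {2,7,8,9}:4  {4,5,6,7}:1  {5,6,7,9}:4  {6,7,8,9}:6
  |U|=5: {0,2,7,8,9}:20  {0,4,5,6,7}:5  {0,5,6,7,9}:20  {0,6,7,8,9}:30  {2,6,7,8,9}:10  {3,4,5,6,7}:1  {4,5,6,7,9}:5  {5,6,7,8,9}:10
  |U|=6: {0,2,6,7,8,9}:60  {0,3,4,5,6,7}:6  {0,4,5,6,7,9}:30  {0,5,6,7,8,9}:60  {1,3,4,5,6,7}:1  {2,5,6,7,8,9}:20  {3,4,5,6,7,9}:6  {4,5,6,7,8,9}:15
  |U|=7: {0,1,3,4,5,6,7}:7  {0,2,5,6,7,8,9}:140  {0,3,4,5,6,7,9}:42  {0,4,5,6,7,8,9}:105  {1,3,4,5,6,7,9}:7  {2,4,5,6,7,8,9}:35  {3,4,5,6,7,8,9}:21
  |U|=8: {0,1,3,4,5,6,7,9}:56  {0,2,4,5,6,7,8,9}:280  {0,3,4,5,6,7,8,9}:168  {1,3,4,5,6,7,8,9}:28  {2,3,4,5,6,7,8,9}:56
  start at 0(j): 84
  start at 1(k): 504
  start at 2(i): 252
sum over floor = 840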